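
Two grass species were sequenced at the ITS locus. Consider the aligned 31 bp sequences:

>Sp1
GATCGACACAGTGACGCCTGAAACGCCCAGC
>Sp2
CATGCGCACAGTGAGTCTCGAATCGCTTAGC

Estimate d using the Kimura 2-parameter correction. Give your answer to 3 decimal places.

Of 31 sites, 5 differences are transitions and 6 are transversions, so P = 5/31 ≈ 0.16129 and Q = 6/31 ≈ 0.193548.
Under the Kimura two-parameter model, d = −½ ln(1 − 2P − Q) − ¼ ln(1 − 2Q).
1 − 2P − Q = 0.483872, giving −½ ln(0.483872) = 0.362967.
1 − 2Q = 0.612904, giving −¼ ln(0.612904) = 0.122387.
d = 0.362967 + 0.122387 = 0.485354.

0.485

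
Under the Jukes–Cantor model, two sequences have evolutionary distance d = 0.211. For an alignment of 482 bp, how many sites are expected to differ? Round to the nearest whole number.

89

Invert JC69: p = (3/4)(1 − e^(−4d/3)) = 0.75 × (1 − e^(-0.281333)) = 0.75 × (1 − 0.754777) = 0.183917.
Expected differing sites = pL ≈ 0.183917 × 482 = 88.647994 ≈ 89.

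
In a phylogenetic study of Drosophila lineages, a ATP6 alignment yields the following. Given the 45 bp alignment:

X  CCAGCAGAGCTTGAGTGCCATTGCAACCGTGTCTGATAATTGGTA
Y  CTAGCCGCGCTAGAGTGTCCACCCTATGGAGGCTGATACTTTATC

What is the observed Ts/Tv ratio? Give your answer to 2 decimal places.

0.38

Transitions are A↔G and C↔T; transversions are all other mismatches.
Transitions: 5. Transversions: 13.
R = 5/13 = 0.384615… ≈ 0.38 (to 2 d.p.).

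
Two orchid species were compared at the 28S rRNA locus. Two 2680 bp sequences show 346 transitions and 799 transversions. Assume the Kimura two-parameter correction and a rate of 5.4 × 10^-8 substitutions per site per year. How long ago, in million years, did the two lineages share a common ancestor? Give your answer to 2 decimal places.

P = 346/2680 ≈ 0.129104 and Q = 799/2680 ≈ 0.298134.
Under the Kimura two-parameter model, d = −½ ln(1 − 2P − Q) − ¼ ln(1 − 2Q).
1 − 2P − Q = 0.443658, giving −½ ln(0.443658) = 0.406351.
1 − 2Q = 0.403732, giving −¼ ln(0.403732) = 0.226751.
d = 0.406351 + 0.226751 = 0.633102.
Under a molecular clock d = 2μt, so t = d/(2μ) = 0.633102 / (2 × 5.4 × 10^-8) = 5.86 million years.

5.86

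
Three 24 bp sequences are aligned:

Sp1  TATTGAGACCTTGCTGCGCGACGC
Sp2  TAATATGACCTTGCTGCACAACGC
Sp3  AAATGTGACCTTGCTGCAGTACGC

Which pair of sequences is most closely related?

Sp1–Sp2: 5/24 differ, p = 0.208, d = 0.244.
Sp1–Sp3: 6/24 differ, p = 0.250, d = 0.304.
Sp2–Sp3: 4/24 differ, p = 0.167, d = 0.188.
The smallest distance is between Sp2 and Sp3.

Sp2 and Sp3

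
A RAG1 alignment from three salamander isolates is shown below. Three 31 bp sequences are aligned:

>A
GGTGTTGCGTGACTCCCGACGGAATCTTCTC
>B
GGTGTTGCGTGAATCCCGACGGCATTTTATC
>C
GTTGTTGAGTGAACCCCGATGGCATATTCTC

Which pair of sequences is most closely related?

A–B: 4/31 differ, p = 0.129, d = 0.142.
A–C: 7/31 differ, p = 0.226, d = 0.269.
B–C: 6/31 differ, p = 0.194, d = 0.224.
The smallest distance is between A and B.

A and B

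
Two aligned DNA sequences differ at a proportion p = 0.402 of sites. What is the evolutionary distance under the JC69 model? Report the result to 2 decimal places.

d = −(3/4) ln(1 − 4p/3) = −0.75 ln(1 − 0.536) = −0.75 ln(0.464)
  = −0.75 × (-0.767871) = 0.575903 substitutions/site.

0.58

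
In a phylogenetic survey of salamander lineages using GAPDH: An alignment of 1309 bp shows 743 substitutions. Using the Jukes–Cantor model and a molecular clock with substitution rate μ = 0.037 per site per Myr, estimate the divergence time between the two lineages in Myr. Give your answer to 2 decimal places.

14.33

p = 743/1309 ≈ 0.567609.
d = −(3/4) ln(1 − 4p/3) = −0.75 ln(1 − 0.756812) = −0.75 ln(0.243188)
  = −0.75 × (-1.413920) = 1.060440 substitutions/site.
Under a molecular clock d = 2μt, so t = d/(2μ) = 1.060440 / (2 × 0.037) = 14.33 Myr.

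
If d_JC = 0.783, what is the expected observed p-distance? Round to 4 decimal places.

p = (3/4)(1 − e^(−4d/3)) = 0.75 × (1 − e^(-1.044)) = 0.75 × (1 − 0.352044) = 0.485967.

0.4860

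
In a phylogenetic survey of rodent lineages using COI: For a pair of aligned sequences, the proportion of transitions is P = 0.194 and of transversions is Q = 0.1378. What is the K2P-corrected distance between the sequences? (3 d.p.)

Under the Kimura two-parameter model, d = −½ ln(1 − 2P − Q) − ¼ ln(1 − 2Q).
1 − 2P − Q = 0.4742, giving −½ ln(0.4742) = 0.373063.
1 − 2Q = 0.7244, giving −¼ ln(0.7244) = 0.080603.
d = 0.373063 + 0.080603 = 0.453666.

0.454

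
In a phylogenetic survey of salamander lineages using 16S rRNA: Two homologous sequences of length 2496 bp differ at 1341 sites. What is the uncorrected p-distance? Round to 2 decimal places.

p = 1341/2496 = 0.537259… ≈ 0.54 (to 2 d.p.).

0.54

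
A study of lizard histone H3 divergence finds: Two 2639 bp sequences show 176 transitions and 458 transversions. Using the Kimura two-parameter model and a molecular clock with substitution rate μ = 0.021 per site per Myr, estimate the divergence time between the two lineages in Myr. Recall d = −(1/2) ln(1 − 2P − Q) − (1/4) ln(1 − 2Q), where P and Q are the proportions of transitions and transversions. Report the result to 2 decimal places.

P = 176/2639 ≈ 0.066692 and Q = 458/2639 ≈ 0.173551.
Under the Kimura two-parameter model, d = −½ ln(1 − 2P − Q) − ¼ ln(1 − 2Q).
1 − 2P − Q = 0.693065, giving −½ ln(0.693065) = 0.183316.
1 − 2Q = 0.652898, giving −¼ ln(0.652898) = 0.106584.
d = 0.183316 + 0.106584 = 0.289900.
Under a molecular clock d = 2μt, so t = d/(2μ) = 0.289900 / (2 × 0.021) = 6.90 Myr.

6.90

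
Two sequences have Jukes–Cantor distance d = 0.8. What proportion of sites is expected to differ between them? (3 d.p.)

p = (3/4)(1 − e^(−4d/3)) = 0.75 × (1 − e^(-1.066667)) = 0.75 × (1 − 0.344154) = 0.491885.

0.492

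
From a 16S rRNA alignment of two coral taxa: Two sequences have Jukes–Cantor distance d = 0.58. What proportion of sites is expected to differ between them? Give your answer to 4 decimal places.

0.4039

p = (3/4)(1 − e^(−4d/3)) = 0.75 × (1 − e^(-0.773333)) = 0.75 × (1 − 0.461472) = 0.403896.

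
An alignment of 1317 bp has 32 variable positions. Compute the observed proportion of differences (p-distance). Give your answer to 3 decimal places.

0.024

p = 32/1317 = 0.024297… ≈ 0.024 (to 3 d.p.).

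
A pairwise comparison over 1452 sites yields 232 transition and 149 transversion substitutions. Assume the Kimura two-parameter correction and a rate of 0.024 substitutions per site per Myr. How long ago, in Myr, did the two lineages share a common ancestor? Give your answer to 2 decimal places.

6.91

P = 232/1452 ≈ 0.15978 and Q = 149/1452 ≈ 0.102617.
Under the Kimura two-parameter model, d = −½ ln(1 − 2P − Q) − ¼ ln(1 − 2Q).
1 − 2P − Q = 0.577823, giving −½ ln(0.577823) = 0.274244.
1 − 2Q = 0.794766, giving −¼ ln(0.794766) = 0.057427.
d = 0.274244 + 0.057427 = 0.331671.
Under a molecular clock d = 2μt, so t = d/(2μ) = 0.331671 / (2 × 0.024) = 6.91 Myr.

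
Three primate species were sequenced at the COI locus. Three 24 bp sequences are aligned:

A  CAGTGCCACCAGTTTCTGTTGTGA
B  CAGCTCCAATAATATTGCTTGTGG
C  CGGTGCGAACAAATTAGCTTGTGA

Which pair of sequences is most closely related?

A–B: 10/24 differ, p = 0.417, d = 0.608.
A–C: 8/24 differ, p = 0.333, d = 0.441.
B–C: 9/24 differ, p = 0.375, d = 0.520.
The smallest distance is between A and C.

A and C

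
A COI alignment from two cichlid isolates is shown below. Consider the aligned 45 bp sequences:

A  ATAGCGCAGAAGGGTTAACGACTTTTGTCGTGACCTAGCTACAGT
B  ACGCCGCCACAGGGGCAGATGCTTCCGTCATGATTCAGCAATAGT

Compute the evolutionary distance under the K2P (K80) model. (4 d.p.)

0.7540

Of 45 sites, 13 differences are transitions and 7 are transversions, so P = 13/45 ≈ 0.288889 and Q = 7/45 ≈ 0.155556.
Under the Kimura two-parameter model, d = −½ ln(1 − 2P − Q) − ¼ ln(1 − 2Q).
1 − 2P − Q = 0.266666, giving −½ ln(0.266666) = 0.660879.
1 − 2Q = 0.688888, giving −¼ ln(0.688888) = 0.093169.
d = 0.660879 + 0.093169 = 0.754048.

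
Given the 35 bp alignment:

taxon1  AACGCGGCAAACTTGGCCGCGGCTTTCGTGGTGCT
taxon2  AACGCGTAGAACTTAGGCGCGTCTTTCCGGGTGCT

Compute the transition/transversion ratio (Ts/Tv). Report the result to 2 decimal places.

0.33

Transitions are A↔G and C↔T; transversions are all other mismatches.
Transitions: 2. Transversions: 6.
R = 2/6 = 0.333333… ≈ 0.33 (to 2 d.p.).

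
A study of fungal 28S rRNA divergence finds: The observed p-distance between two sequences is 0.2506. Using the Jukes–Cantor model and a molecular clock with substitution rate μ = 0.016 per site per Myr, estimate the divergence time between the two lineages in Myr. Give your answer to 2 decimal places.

d = −(3/4) ln(1 − 4p/3) = −0.75 ln(1 − 0.334133) = −0.75 ln(0.665867)
  = −0.75 × (-0.406665) = 0.304999 substitutions/site.
Under a molecular clock d = 2μt, so t = d/(2μ) = 0.304999 / (2 × 0.016) = 9.53 Myr.

9.53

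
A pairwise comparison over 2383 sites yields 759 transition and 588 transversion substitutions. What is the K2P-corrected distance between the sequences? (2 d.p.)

P = 759/2383 ≈ 0.318506 and Q = 588/2383 ≈ 0.246748.
Under the Kimura two-parameter model, d = −½ ln(1 − 2P − Q) − ¼ ln(1 − 2Q).
1 − 2P − Q = 0.11624, giving −½ ln(0.11624) = 1.076049.
1 − 2Q = 0.506504, giving −¼ ln(0.506504) = 0.170056.
d = 1.076049 + 0.170056 = 1.246105.

1.25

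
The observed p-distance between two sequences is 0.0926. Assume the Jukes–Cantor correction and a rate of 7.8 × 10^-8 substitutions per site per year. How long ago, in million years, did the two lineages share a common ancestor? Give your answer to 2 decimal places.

d = −(3/4) ln(1 − 4p/3) = −0.75 ln(1 − 0.123467) = −0.75 ln(0.876533)
  = −0.75 × (-0.131781) = 0.098836 substitutions/site.
Under a molecular clock d = 2μt, so t = d/(2μ) = 0.098836 / (2 × 7.8 × 10^-8) = 0.63 million years.

0.63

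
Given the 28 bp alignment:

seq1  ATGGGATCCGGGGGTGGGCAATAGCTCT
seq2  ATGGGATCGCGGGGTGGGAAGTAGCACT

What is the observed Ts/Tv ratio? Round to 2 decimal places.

0.25

Transitions are A↔G and C↔T; transversions are all other mismatches.
Transitions: 1. Transversions: 4.
R = 1/4 = 0.25.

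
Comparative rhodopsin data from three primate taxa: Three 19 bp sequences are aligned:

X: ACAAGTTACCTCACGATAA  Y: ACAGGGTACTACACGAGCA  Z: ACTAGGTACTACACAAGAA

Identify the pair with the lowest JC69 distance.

X–Y: 6/19 differ, p = 0.316, d = 0.410.
X–Z: 6/19 differ, p = 0.316, d = 0.410.
Y–Z: 4/19 differ, p = 0.211, d = 0.247.
The smallest distance is between Y and Z.

Y and Z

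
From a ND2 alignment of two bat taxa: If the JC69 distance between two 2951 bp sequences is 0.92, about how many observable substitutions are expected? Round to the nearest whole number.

Invert JC69: p = (3/4)(1 − e^(−4d/3)) = 0.75 × (1 − e^(-1.226667)) = 0.75 × (1 − 0.293268) = 0.530049.
Expected differing sites = pL ≈ 0.530049 × 2951 = 1564.174599 ≈ 1564.

1564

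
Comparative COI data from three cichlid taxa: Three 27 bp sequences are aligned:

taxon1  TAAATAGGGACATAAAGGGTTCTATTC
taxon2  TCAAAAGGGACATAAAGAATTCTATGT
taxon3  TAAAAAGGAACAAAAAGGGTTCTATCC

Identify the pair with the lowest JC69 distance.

taxon1–taxon2: 6/27 differ, p = 0.222, d = 0.264.
taxon1–taxon3: 4/27 differ, p = 0.148, d = 0.165.
taxon2–taxon3: 7/27 differ, p = 0.259, d = 0.318.
The smallest distance is between taxon1 and taxon3.

taxon1 and taxon3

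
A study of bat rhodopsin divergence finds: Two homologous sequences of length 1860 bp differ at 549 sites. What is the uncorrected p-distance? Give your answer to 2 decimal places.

0.30

p = 549/1860 = 0.295161… ≈ 0.30 (to 2 d.p.).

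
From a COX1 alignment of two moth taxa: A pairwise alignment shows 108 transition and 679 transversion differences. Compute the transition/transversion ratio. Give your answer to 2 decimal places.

R = 108/679 = 0.159057… ≈ 0.16 (to 2 d.p.).

0.16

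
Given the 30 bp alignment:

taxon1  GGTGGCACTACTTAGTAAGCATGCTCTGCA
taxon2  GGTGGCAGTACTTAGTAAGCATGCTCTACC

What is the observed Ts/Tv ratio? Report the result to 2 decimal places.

0.50

Transitions are A↔G and C↔T; transversions are all other mismatches.
Transitions: 1. Transversions: 2.
R = 1/2 = 0.50.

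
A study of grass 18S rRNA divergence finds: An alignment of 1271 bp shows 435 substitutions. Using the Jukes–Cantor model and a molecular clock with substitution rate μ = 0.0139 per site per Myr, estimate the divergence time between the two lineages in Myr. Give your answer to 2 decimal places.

16.44

p = 435/1271 ≈ 0.34225.
d = −(3/4) ln(1 − 4p/3) = −0.75 ln(1 − 0.456333) = −0.75 ln(0.543667)
  = −0.75 × (-0.609418) = 0.457064 substitutions/site.
Under a molecular clock d = 2μt, so t = d/(2μ) = 0.457064 / (2 × 0.0139) = 16.44 Myr.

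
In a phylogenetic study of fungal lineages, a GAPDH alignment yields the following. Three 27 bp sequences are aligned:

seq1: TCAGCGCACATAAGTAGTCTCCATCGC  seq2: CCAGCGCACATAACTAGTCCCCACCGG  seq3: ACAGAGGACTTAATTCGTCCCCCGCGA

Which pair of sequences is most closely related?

seq1–seq2: 5/27 differ, p = 0.185, d = 0.213.
seq1–seq3: 10/27 differ, p = 0.370, d = 0.511.
seq2–seq3: 9/27 differ, p = 0.333, d = 0.441.
The smallest distance is between seq1 and seq2.

seq1 and seq2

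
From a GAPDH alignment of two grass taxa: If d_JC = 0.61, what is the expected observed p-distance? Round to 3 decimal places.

0.417

p = (3/4)(1 − e^(−4d/3)) = 0.75 × (1 − e^(-0.813333)) = 0.75 × (1 − 0.443378) = 0.417467.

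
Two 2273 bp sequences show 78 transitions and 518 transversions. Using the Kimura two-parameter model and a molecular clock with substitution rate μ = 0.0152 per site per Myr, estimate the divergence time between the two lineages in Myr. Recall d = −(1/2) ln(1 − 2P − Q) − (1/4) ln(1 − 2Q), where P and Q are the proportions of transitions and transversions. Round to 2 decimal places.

10.79

P = 78/2273 ≈ 0.034316 and Q = 518/2273 ≈ 0.227893.
Under the Kimura two-parameter model, d = −½ ln(1 − 2P − Q) − ¼ ln(1 − 2Q).
1 − 2P − Q = 0.703475, giving −½ ln(0.703475) = 0.175861.
1 − 2Q = 0.544214, giving −¼ ln(0.544214) = 0.152103.
d = 0.175861 + 0.152103 = 0.327964.
Under a molecular clock d = 2μt, so t = d/(2μ) = 0.327964 / (2 × 0.0152) = 10.79 Myr.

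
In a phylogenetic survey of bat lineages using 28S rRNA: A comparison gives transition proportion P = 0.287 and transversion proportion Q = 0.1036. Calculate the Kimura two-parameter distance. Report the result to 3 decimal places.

Under the Kimura two-parameter model, d = −½ ln(1 − 2P − Q) − ¼ ln(1 − 2Q).
1 − 2P − Q = 0.3224, giving −½ ln(0.3224) = 0.565981.
1 − 2Q = 0.7928, giving −¼ ln(0.7928) = 0.058046.
d = 0.565981 + 0.058046 = 0.624027.

0.624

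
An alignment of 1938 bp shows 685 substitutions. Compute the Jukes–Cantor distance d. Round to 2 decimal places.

p = 685/1938 ≈ 0.353457.
d = −(3/4) ln(1 − 4p/3) = −0.75 ln(1 − 0.471276) = −0.75 ln(0.528724)
  = −0.75 × (-0.637289) = 0.477967 substitutions/site.

0.48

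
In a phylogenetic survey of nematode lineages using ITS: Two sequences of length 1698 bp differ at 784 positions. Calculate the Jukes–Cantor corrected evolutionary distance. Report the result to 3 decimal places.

p = 784/1698 ≈ 0.46172.
d = −(3/4) ln(1 − 4p/3) = −0.75 ln(1 − 0.615627) = −0.75 ln(0.384373)
  = −0.75 × (-0.956142) = 0.717107 substitutions/site.

0.717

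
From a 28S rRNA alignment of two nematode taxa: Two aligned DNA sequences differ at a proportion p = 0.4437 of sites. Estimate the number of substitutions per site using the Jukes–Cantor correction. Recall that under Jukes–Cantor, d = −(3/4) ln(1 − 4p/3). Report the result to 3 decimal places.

d = −(3/4) ln(1 − 4p/3) = −0.75 ln(1 − 0.5916) = −0.75 ln(0.4084)
  = −0.75 × (-0.895508) = 0.671631 substitutions/site.

0.672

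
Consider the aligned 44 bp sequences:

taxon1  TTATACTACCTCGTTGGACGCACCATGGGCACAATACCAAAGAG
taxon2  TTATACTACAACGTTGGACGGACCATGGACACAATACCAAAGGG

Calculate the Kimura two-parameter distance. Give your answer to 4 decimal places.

Of 44 sites, 2 differences are transitions and 3 are transversions, so P = 2/44 ≈ 0.045455 and Q = 3/44 ≈ 0.068182.
Under the Kimura two-parameter model, d = −½ ln(1 − 2P − Q) − ¼ ln(1 − 2Q).
1 − 2P − Q = 0.840908, giving −½ ln(0.840908) = 0.086637.
1 − 2Q = 0.863636, giving −¼ ln(0.863636) = 0.036651.
d = 0.086637 + 0.036651 = 0.123288.

0.1233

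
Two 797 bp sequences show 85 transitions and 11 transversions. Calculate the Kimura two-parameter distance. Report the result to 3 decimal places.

P = 85/797 ≈ 0.10665 and Q = 11/797 ≈ 0.013802.
Under the Kimura two-parameter model, d = −½ ln(1 − 2P − Q) − ¼ ln(1 − 2Q).
1 − 2P − Q = 0.772898, giving −½ ln(0.772898) = 0.128804.
1 − 2Q = 0.972396, giving −¼ ln(0.972396) = 0.006998.
d = 0.128804 + 0.006998 = 0.135802.

0.136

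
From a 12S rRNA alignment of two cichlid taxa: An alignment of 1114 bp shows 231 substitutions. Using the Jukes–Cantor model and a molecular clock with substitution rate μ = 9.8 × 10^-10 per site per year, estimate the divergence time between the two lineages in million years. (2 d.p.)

123.84

p = 231/1114 ≈ 0.207361.
d = −(3/4) ln(1 − 4p/3) = −0.75 ln(1 − 0.276481) = −0.75 ln(0.723519)
  = −0.75 × (-0.323628) = 0.242721 substitutions/site.
Under a molecular clock d = 2μt, so t = d/(2μ) = 0.242721 / (2 × 9.8 × 10^-10) = 123.84 million years.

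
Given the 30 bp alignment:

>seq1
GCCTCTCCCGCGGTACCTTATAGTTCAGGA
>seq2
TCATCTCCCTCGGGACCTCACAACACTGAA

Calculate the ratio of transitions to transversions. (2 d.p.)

Transitions are A↔G and C↔T; transversions are all other mismatches.
Transitions: 5. Transversions: 6.
R = 5/6 = 0.833333… ≈ 0.83 (to 2 d.p.).

0.83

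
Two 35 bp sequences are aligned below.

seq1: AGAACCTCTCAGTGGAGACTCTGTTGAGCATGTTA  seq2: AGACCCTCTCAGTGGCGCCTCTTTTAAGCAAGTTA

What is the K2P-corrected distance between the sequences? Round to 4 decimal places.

Of 35 sites, 1 differences are transitions and 5 are transversions, so P = 1/35 ≈ 0.028571 and Q = 5/35 ≈ 0.142857.
Under the Kimura two-parameter model, d = −½ ln(1 − 2P − Q) − ¼ ln(1 − 2Q).
1 − 2P − Q = 0.800001, giving −½ ln(0.800001) = 0.111571.
1 − 2Q = 0.714286, giving −¼ ln(0.714286) = 0.084118.
d = 0.111571 + 0.084118 = 0.195689.

0.1957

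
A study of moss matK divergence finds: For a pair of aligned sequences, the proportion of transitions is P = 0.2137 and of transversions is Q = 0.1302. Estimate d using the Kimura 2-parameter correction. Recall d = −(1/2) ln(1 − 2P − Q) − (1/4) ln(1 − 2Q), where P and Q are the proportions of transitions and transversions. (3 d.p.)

Under the Kimura two-parameter model, d = −½ ln(1 − 2P − Q) − ¼ ln(1 − 2Q).
1 − 2P − Q = 0.4424, giving −½ ln(0.4424) = 0.407770.
1 − 2Q = 0.7396, giving −¼ ln(0.7396) = 0.075411.
d = 0.407770 + 0.075411 = 0.483181.

0.483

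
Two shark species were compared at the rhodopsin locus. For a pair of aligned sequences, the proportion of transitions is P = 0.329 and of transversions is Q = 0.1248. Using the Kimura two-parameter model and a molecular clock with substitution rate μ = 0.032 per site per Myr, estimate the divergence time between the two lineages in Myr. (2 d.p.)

13.05

Under the Kimura two-parameter model, d = −½ ln(1 − 2P − Q) − ¼ ln(1 − 2Q).
1 − 2P − Q = 0.2172, giving −½ ln(0.2172) = 0.763468.
1 − 2Q = 0.7504, giving −¼ ln(0.7504) = 0.071787.
d = 0.763468 + 0.071787 = 0.835255.
Under a molecular clock d = 2μt, so t = d/(2μ) = 0.835255 / (2 × 0.032) = 13.05 Myr.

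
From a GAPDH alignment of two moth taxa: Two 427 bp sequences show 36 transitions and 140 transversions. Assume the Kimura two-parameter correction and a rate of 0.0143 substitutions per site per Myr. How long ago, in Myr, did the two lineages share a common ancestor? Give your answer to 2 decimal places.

21.32

P = 36/427 ≈ 0.084309 and Q = 140/427 ≈ 0.327869.
Under the Kimura two-parameter model, d = −½ ln(1 − 2P − Q) − ¼ ln(1 − 2Q).
1 − 2P − Q = 0.503513, giving −½ ln(0.503513) = 0.343073.
1 − 2Q = 0.344262, giving −¼ ln(0.344262) = 0.266588.
d = 0.343073 + 0.266588 = 0.609661.
Under a molecular clock d = 2μt, so t = d/(2μ) = 0.609661 / (2 × 0.0143) = 21.32 Myr.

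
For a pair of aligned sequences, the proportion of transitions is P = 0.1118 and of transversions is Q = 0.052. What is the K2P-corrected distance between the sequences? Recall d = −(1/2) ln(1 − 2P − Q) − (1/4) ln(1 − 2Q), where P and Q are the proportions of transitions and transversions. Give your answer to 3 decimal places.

0.189

Under the Kimura two-parameter model, d = −½ ln(1 − 2P − Q) − ¼ ln(1 − 2Q).
1 − 2P − Q = 0.7244, giving −½ ln(0.7244) = 0.161206.
1 − 2Q = 0.896, giving −¼ ln(0.896) = 0.027454.
d = 0.161206 + 0.027454 = 0.188660.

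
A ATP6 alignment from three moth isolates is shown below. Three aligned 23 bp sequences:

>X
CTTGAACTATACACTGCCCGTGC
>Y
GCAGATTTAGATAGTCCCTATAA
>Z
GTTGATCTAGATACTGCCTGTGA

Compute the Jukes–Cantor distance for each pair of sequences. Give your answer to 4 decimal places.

d(X,Y) = 1.0507, d(X,Z) = 0.3206, d(Y,Z) = 0.3904

X–Y: 13/23 sites differ → p ≈ 0.565217, d = −0.75 ln(1 − 0.753623) = 1.050669 ≈ 1.0507.
X–Z: 6/23 sites differ → p ≈ 0.26087, d = −0.75 ln(1 − 0.347827) = 0.320584 ≈ 0.3206.
Y–Z: 7/23 sites differ → p ≈ 0.304348, d = −0.75 ln(1 − 0.405797) = 0.390401 ≈ 0.3904.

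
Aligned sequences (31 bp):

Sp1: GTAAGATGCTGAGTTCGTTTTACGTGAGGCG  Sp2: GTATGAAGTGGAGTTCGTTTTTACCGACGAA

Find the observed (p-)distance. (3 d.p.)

0.355

The sequences differ at 11 of 31 positions.
p = 11/31 = 0.354838… ≈ 0.355 (to 3 d.p.).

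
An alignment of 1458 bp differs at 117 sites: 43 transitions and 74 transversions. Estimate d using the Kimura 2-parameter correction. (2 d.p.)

0.08

P = 43/1458 ≈ 0.029492 and Q = 74/1458 ≈ 0.050754.
Under the Kimura two-parameter model, d = −½ ln(1 − 2P − Q) − ¼ ln(1 − 2Q).
1 − 2P − Q = 0.890262, giving −½ ln(0.890262) = 0.058120.
1 − 2Q = 0.898492, giving −¼ ln(0.898492) = 0.026759.
d = 0.058120 + 0.026759 = 0.084879.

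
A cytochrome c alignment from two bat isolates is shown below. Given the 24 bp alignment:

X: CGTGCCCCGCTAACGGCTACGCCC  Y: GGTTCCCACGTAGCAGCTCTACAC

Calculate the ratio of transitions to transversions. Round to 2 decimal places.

Transitions are A↔G and C↔T; transversions are all other mismatches.
Transitions: 4. Transversions: 7.
R = 4/7 = 0.571428… ≈ 0.57 (to 2 d.p.).

0.57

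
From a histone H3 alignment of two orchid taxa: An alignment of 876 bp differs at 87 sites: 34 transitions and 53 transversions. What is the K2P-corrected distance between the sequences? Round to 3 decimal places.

0.107

P = 34/876 ≈ 0.038813 and Q = 53/876 ≈ 0.060502.
Under the Kimura two-parameter model, d = −½ ln(1 − 2P − Q) − ¼ ln(1 − 2Q).
1 − 2P − Q = 0.861872, giving −½ ln(0.861872) = 0.074324.
1 − 2Q = 0.878996, giving −¼ ln(0.878996) = 0.032244.
d = 0.074324 + 0.032244 = 0.106568.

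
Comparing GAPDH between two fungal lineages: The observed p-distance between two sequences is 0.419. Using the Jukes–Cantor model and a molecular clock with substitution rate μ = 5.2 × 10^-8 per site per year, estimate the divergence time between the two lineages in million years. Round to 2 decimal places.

5.90

d = −(3/4) ln(1 − 4p/3) = −0.75 ln(1 − 0.558667) = −0.75 ln(0.441333)
  = −0.75 × (-0.817956) = 0.613467 substitutions/site.
Under a molecular clock d = 2μt, so t = d/(2μ) = 0.613467 / (2 × 5.2 × 10^-8) = 5.90 million years.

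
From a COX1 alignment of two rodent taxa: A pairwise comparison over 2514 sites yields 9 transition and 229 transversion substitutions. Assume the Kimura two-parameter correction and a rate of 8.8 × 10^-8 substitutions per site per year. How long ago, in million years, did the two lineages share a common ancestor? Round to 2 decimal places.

P = 9/2514 ≈ 0.00358 and Q = 229/2514 ≈ 0.09109.
Under the Kimura two-parameter model, d = −½ ln(1 − 2P − Q) − ¼ ln(1 − 2Q).
1 − 2P − Q = 0.90175, giving −½ ln(0.90175) = 0.051709.
1 − 2Q = 0.81782, giving −¼ ln(0.81782) = 0.050278.
d = 0.051709 + 0.050278 = 0.101987.
Under a molecular clock d = 2μt, so t = d/(2μ) = 0.101987 / (2 × 8.8 × 10^-8) = 0.58 million years.

0.58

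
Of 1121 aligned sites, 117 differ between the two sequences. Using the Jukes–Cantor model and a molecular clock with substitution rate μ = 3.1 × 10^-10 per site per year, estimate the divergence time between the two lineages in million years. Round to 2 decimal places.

181.27

p = 117/1121 ≈ 0.104371.
d = −(3/4) ln(1 − 4p/3) = −0.75 ln(1 − 0.139161) = −0.75 ln(0.860839)
  = −0.75 × (-0.149848) = 0.112386 substitutions/site.
Under a molecular clock d = 2μt, so t = d/(2μ) = 0.112386 / (2 × 3.1 × 10^-10) = 181.27 million years.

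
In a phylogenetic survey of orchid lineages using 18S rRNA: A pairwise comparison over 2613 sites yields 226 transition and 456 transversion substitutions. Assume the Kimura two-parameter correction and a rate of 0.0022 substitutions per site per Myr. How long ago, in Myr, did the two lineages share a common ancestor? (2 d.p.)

P = 226/2613 ≈ 0.086491 and Q = 456/2613 ≈ 0.174512.
Under the Kimura two-parameter model, d = −½ ln(1 − 2P − Q) − ¼ ln(1 − 2Q).
1 − 2P − Q = 0.652506, giving −½ ln(0.652506) = 0.213467.
1 − 2Q = 0.650976, giving −¼ ln(0.650976) = 0.107321.
d = 0.213467 + 0.107321 = 0.320788.
Under a molecular clock d = 2μt, so t = d/(2μ) = 0.320788 / (2 × 0.0022) = 72.91 Myr.

72.91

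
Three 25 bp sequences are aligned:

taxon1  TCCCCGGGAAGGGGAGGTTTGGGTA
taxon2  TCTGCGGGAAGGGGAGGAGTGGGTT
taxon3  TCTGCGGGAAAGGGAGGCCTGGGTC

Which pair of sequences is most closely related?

taxon1–taxon2: 5/25 differ, p = 0.200, d = 0.233.
taxon1–taxon3: 6/25 differ, p = 0.240, d = 0.289.
taxon2–taxon3: 4/25 differ, p = 0.160, d = 0.180.
The smallest distance is between taxon2 and taxon3.

taxon2 and taxon3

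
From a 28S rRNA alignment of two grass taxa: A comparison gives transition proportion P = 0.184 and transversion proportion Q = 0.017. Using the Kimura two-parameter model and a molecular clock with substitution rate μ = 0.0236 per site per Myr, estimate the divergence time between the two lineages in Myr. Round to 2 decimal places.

Under the Kimura two-parameter model, d = −½ ln(1 − 2P − Q) − ¼ ln(1 − 2Q).
1 − 2P − Q = 0.615, giving −½ ln(0.615) = 0.243067.
1 − 2Q = 0.966, giving −¼ ln(0.966) = 0.008648.
d = 0.243067 + 0.008648 = 0.251715.
Under a molecular clock d = 2μt, so t = d/(2μ) = 0.251715 / (2 × 0.0236) = 5.33 Myr.

5.33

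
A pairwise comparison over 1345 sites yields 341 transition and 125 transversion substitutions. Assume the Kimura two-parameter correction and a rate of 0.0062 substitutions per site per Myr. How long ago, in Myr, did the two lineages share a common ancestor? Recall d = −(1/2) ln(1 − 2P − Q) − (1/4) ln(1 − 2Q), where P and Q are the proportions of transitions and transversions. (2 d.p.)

41.09

P = 341/1345 ≈ 0.253532 and Q = 125/1345 ≈ 0.092937.
Under the Kimura two-parameter model, d = −½ ln(1 − 2P − Q) − ¼ ln(1 − 2Q).
1 − 2P − Q = 0.399999, giving −½ ln(0.399999) = 0.458147.
1 − 2Q = 0.814126, giving −¼ ln(0.814126) = 0.051410.
d = 0.458147 + 0.051410 = 0.509557.
Under a molecular clock d = 2μt, so t = d/(2μ) = 0.509557 / (2 × 0.0062) = 41.09 Myr.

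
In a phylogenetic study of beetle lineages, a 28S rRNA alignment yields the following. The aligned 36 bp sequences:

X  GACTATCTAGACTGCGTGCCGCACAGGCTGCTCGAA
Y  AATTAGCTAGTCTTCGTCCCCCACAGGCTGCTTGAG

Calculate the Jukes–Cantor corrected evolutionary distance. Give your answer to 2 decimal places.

0.30

The sequences differ at 9 of 36 sites (1, 3, 6, 11, 14, 18, 21, 33, 36), so p = 9/36 = 0.25.
d = −(3/4) ln(1 − 4p/3) = −0.75 ln(1 − 0.333333) = −0.75 ln(0.666667)
  = −0.75 × (-0.405465) = 0.304099 substitutions/site.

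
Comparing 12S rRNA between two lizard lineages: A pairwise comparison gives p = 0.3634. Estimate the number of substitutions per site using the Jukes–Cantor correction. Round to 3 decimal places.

d = −(3/4) ln(1 − 4p/3) = −0.75 ln(1 − 0.484533) = −0.75 ln(0.515467)
  = −0.75 × (-0.662682) = 0.497012 substitutions/site.

0.497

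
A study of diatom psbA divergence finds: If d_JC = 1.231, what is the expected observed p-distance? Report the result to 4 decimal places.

0.6047

p = (3/4)(1 − e^(−4d/3)) = 0.75 × (1 − e^(-1.641333)) = 0.75 × (1 − 0.193722) = 0.604709.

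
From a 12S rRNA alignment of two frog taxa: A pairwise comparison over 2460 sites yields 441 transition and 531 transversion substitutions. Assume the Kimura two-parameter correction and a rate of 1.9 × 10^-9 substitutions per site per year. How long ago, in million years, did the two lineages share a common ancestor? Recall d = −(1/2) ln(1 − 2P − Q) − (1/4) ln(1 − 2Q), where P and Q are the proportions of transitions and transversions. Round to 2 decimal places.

149.58

P = 441/2460 ≈ 0.179268 and Q = 531/2460 ≈ 0.215854.
Under the Kimura two-parameter model, d = −½ ln(1 − 2P − Q) − ¼ ln(1 − 2Q).
1 − 2P − Q = 0.42561, giving −½ ln(0.42561) = 0.427116.
1 − 2Q = 0.568292, giving −¼ ln(0.568292) = 0.141280.
d = 0.427116 + 0.141280 = 0.568396.
Under a molecular clock d = 2μt, so t = d/(2μ) = 0.568396 / (2 × 1.9 × 10^-9) = 149.58 million years.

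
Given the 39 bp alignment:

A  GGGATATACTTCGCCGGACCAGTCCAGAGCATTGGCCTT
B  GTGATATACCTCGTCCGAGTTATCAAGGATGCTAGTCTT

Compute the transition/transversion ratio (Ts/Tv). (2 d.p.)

Transitions are A↔G and C↔T; transversions are all other mismatches.
Transitions: 11. Transversions: 5.
R = 11/5 = 2.20.

2.20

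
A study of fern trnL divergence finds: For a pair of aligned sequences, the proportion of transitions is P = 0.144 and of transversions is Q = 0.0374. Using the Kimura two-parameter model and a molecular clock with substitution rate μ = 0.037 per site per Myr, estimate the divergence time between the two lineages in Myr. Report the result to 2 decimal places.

2.92

Under the Kimura two-parameter model, d = −½ ln(1 − 2P − Q) − ¼ ln(1 − 2Q).
1 − 2P − Q = 0.6746, giving −½ ln(0.6746) = 0.196818.
1 − 2Q = 0.9252, giving −¼ ln(0.9252) = 0.019436.
d = 0.196818 + 0.019436 = 0.216254.
Under a molecular clock d = 2μt, so t = d/(2μ) = 0.216254 / (2 × 0.037) = 2.92 Myr.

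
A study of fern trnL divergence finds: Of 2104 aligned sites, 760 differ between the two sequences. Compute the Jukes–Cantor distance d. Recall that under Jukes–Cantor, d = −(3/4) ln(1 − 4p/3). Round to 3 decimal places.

0.493

p = 760/2104 ≈ 0.361217.
d = −(3/4) ln(1 − 4p/3) = −0.75 ln(1 − 0.481623) = −0.75 ln(0.518377)
  = −0.75 × (-0.657053) = 0.492790 substitutions/site.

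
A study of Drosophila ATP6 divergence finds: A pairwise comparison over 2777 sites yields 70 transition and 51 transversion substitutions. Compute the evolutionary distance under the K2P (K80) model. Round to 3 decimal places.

0.045

P = 70/2777 ≈ 0.025207 and Q = 51/2777 ≈ 0.018365.
Under the Kimura two-parameter model, d = −½ ln(1 − 2P − Q) − ¼ ln(1 − 2Q).
1 − 2P − Q = 0.931221, giving −½ ln(0.931221) = 0.035629.
1 − 2Q = 0.96327, giving −¼ ln(0.96327) = 0.009355.
d = 0.035629 + 0.009355 = 0.044984.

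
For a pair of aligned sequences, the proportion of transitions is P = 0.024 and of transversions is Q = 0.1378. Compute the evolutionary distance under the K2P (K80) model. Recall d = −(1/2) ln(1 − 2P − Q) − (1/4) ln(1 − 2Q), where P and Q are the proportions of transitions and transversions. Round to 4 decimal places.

Under the Kimura two-parameter model, d = −½ ln(1 − 2P − Q) − ¼ ln(1 − 2Q).
1 − 2P − Q = 0.8142, giving −½ ln(0.8142) = 0.102775.
1 − 2Q = 0.7244, giving −¼ ln(0.7244) = 0.080603.
d = 0.102775 + 0.080603 = 0.183378.

0.1834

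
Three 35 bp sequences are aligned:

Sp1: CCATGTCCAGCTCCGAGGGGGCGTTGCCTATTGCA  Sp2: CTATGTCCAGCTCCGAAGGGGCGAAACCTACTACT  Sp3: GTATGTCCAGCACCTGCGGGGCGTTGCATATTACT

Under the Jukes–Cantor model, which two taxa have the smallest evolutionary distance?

Sp1 and Sp2

Sp1–Sp2: 8/35 differ, p = 0.229, d = 0.273.
Sp1–Sp3: 9/35 differ, p = 0.257, d = 0.315.
Sp2–Sp3: 10/35 differ, p = 0.286, d = 0.360.
The smallest distance is between Sp1 and Sp2.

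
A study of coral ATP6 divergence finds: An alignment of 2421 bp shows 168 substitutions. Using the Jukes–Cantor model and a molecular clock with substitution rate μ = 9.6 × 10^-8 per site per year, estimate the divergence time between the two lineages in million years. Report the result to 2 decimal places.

p = 168/2421 ≈ 0.069393.
d = −(3/4) ln(1 − 4p/3) = −0.75 ln(1 − 0.092524) = −0.75 ln(0.907476)
  = −0.75 × (-0.097088) = 0.072816 substitutions/site.
Under a molecular clock d = 2μt, so t = d/(2μ) = 0.072816 / (2 × 9.6 × 10^-8) = 0.38 million years.

0.38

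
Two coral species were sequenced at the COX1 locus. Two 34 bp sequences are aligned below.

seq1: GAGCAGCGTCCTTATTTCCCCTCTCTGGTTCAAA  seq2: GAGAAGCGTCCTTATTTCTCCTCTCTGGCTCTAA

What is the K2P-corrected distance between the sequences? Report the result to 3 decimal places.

Of 34 sites, 2 differences are transitions and 2 are transversions, so P = 2/34 ≈ 0.058824 and Q = 2/34 ≈ 0.058824.
Under the Kimura two-parameter model, d = −½ ln(1 − 2P − Q) − ¼ ln(1 − 2Q).
1 − 2P − Q = 0.823528, giving −½ ln(0.823528) = 0.097079.
1 − 2Q = 0.882352, giving −¼ ln(0.882352) = 0.031291.
d = 0.097079 + 0.031291 = 0.128370.

0.128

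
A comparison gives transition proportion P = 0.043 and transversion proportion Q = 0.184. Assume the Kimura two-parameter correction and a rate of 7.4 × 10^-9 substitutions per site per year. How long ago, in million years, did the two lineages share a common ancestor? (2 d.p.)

18.38

Under the Kimura two-parameter model, d = −½ ln(1 − 2P − Q) − ¼ ln(1 − 2Q).
1 − 2P − Q = 0.73, giving −½ ln(0.73) = 0.157355.
1 − 2Q = 0.632, giving −¼ ln(0.632) = 0.114716.
d = 0.157355 + 0.114716 = 0.272071.
Under a molecular clock d = 2μt, so t = d/(2μ) = 0.272071 / (2 × 7.4 × 10^-9) = 18.38 million years.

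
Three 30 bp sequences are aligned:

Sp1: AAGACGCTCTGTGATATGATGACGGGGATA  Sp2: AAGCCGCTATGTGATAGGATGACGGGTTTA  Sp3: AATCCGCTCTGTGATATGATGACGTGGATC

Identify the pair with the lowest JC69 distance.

Sp1–Sp2: 5/30 differ, p = 0.167, d = 0.188.
Sp1–Sp3: 4/30 differ, p = 0.133, d = 0.147.
Sp2–Sp3: 7/30 differ, p = 0.233, d = 0.280.
The smallest distance is between Sp1 and Sp3.

Sp1 and Sp3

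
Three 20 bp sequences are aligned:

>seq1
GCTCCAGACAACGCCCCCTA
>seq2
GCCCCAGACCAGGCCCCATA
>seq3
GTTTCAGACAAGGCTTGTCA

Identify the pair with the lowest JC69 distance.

seq1–seq2: 4/20 differ, p = 0.200, d = 0.233.
seq1–seq3: 8/20 differ, p = 0.400, d = 0.572.
seq2–seq3: 9/20 differ, p = 0.450, d = 0.687.
The smallest distance is between seq1 and seq2.

seq1 and seq2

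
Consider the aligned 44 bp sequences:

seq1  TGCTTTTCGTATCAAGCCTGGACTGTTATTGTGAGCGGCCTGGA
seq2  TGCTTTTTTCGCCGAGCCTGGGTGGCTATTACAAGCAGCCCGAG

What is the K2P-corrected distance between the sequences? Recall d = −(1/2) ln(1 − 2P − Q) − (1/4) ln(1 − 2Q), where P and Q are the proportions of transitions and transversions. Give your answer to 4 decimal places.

0.6735

Of 44 sites, 15 differences are transitions and 2 are transversions, so P = 15/44 ≈ 0.340909 and Q = 2/44 ≈ 0.045455.
Under the Kimura two-parameter model, d = −½ ln(1 − 2P − Q) − ¼ ln(1 − 2Q).
1 − 2P − Q = 0.272727, giving −½ ln(0.272727) = 0.649642.
1 − 2Q = 0.90909, giving −¼ ln(0.90909) = 0.023828.
d = 0.649642 + 0.023828 = 0.673470.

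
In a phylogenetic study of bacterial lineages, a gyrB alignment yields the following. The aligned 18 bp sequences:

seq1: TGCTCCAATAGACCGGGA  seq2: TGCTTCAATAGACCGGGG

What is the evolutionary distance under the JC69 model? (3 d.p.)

The sequences differ at 2 of 18 sites (5, 18), so p = 2/18 ≈ 0.111111.
d = −(3/4) ln(1 − 4p/3) = −0.75 ln(1 − 0.148148) = −0.75 ln(0.851852)
  = −0.75 × (-0.160342) = 0.120257 substitutions/site.

0.120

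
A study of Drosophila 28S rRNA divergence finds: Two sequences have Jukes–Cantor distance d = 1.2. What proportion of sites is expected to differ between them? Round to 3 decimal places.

p = (3/4)(1 − e^(−4d/3)) = 0.75 × (1 − e^(-1.6)) = 0.75 × (1 − 0.201897) = 0.598577.

0.599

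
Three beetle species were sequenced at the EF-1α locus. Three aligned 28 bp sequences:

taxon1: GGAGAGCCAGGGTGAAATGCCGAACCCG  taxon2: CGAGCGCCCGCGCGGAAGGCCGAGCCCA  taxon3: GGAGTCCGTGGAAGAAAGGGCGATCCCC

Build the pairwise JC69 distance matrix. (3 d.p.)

taxon1–taxon2: 9/28 sites differ → p ≈ 0.321429, d = −0.75 ln(1 − 0.428572) = 0.419713 ≈ 0.420.
taxon1–taxon3: 10/28 sites differ → p ≈ 0.357143, d = −0.75 ln(1 − 0.476191) = 0.484971 ≈ 0.485.
taxon2–taxon3: 12/28 sites differ → p ≈ 0.428571, d = −0.75 ln(1 − 0.571428) = 0.635472 ≈ 0.635.

d(taxon1,taxon2) = 0.420, d(taxon1,taxon3) = 0.485, d(taxon2,taxon3) = 0.635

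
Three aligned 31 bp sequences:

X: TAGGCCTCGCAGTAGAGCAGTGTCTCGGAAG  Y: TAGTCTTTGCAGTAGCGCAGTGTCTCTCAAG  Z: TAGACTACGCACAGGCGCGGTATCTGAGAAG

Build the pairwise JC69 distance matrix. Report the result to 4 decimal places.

d(X,Y) = 0.2239, d(X,Z) = 0.4806, d(Y,Z) = 0.4806

X–Y: 6/31 sites differ → p ≈ 0.193548, d = −0.75 ln(1 − 0.258064) = 0.223869 ≈ 0.2239.
X–Z: 11/31 sites differ → p ≈ 0.354839, d = −0.75 ln(1 − 0.473119) = 0.480585 ≈ 0.4806.
Y–Z: 11/31 sites differ → p ≈ 0.354839, d = −0.75 ln(1 − 0.473119) = 0.480585 ≈ 0.4806.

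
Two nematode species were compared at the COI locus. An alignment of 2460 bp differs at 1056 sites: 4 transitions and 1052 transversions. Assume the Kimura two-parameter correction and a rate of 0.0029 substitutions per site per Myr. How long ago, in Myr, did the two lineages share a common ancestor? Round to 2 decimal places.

131.91

P = 4/2460 ≈ 0.001626 and Q = 1052/2460 ≈ 0.427642.
Under the Kimura two-parameter model, d = −½ ln(1 − 2P − Q) − ¼ ln(1 − 2Q).
1 − 2P − Q = 0.569106, giving −½ ln(0.569106) = 0.281844.
1 − 2Q = 0.144716, giving −¼ ln(0.144716) = 0.483246.
d = 0.281844 + 0.483246 = 0.765090.
Under a molecular clock d = 2μt, so t = d/(2μ) = 0.765090 / (2 × 0.0029) = 131.91 Myr.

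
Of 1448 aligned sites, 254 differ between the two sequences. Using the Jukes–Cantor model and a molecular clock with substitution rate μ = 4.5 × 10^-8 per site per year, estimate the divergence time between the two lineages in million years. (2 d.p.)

2.22

p = 254/1448 ≈ 0.175414.
d = −(3/4) ln(1 − 4p/3) = −0.75 ln(1 − 0.233885) = −0.75 ln(0.766115)
  = −0.75 × (-0.266423) = 0.199817 substitutions/site.
Under a molecular clock d = 2μt, so t = d/(2μ) = 0.199817 / (2 × 4.5 × 10^-8) = 2.22 million years.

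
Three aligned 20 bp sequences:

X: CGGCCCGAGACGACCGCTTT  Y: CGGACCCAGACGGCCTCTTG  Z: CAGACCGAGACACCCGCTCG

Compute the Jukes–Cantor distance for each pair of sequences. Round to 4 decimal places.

d(X,Y) = 0.3041, d(X,Z) = 0.3831, d(Y,Z) = 0.3831

X–Y: 5/20 sites differ → p = 0.25, d = −0.75 ln(1 − 0.333333) = 0.304098 ≈ 0.3041.
X–Z: 6/20 sites differ → p = 0.3, d = −0.75 ln(1 − 0.4) = 0.383119 ≈ 0.3831.
Y–Z: 6/20 sites differ → p = 0.3, d = −0.75 ln(1 − 0.4) = 0.383119 ≈ 0.3831.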